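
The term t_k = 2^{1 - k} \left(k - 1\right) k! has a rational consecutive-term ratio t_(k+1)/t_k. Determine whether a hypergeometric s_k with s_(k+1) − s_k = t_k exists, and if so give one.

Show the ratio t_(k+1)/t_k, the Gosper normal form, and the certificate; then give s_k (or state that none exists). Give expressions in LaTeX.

s_k = 2^{2 - k} k!

Ratio r(k) = k*(k + 1)/(2*(k - 1)).
Normal form (A,B,C) = (k/2 + 1/2, 1, k - 1).
f must satisfy (k/2 + 1/2)·f(k+1) − (1)·f(k) = k - 1.
Bound: deg f ≤ 0.
Solve for f: f(k) = 2 (degree 0 ≤ 0).
R(k) = B(k−1)·f(k)/C(k) = 2/(k - 1); s_k = R·t_k = 2**(2 - k)*factorial(k).
Verify: 2**(1 - k)*(k - 1)*factorial(k) matches t_k.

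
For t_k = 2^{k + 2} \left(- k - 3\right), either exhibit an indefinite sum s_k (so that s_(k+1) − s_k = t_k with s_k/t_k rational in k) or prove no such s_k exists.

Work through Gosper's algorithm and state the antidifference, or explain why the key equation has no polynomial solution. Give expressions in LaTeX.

s_k = 2^{k + 2} \left(- k - 1\right)

The ratio is 2*(k + 4)/(k + 3).
Factor: A=2; B=1; C=k + 3.
Set up (2)·f(k+1) − (1)·f(k) − (k + 3) = 0.
Bound: deg f ≤ 1.
A polynomial solution: f(k) = k + 1.
Then R = B(k−1)f/C = (k + 1)/(k + 3), so s_k = R(k)·t_k = 2**(k + 2)*(-k - 1).
Check: Δs_k = 2**(k + 2)*(-k - 3). ✓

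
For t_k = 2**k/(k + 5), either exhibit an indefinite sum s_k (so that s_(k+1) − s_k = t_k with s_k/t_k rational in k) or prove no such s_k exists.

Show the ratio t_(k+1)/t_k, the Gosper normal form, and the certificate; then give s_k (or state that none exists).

Ratio r(k) = 2*(k + 5)/(k + 6).
Take A(k)=2*k + 10, B(k)=k + 6, C(k)=1.
Key eq: (2*k + 10)·f(k+1) = (k + 5)·f(k) + (1).
Bound: deg f ≤ -1.
d = -1 < 0 ⇒ no nonzero polynomial f; not summable.

no hypergeometric antidifference exists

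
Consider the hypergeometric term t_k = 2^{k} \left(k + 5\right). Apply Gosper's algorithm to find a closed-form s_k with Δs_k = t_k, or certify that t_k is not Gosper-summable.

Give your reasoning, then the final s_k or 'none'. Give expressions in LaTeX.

s_k = 2^{k} \left(k + 3\right)

Step 1: r(k) = 2*(k + 6)/(k + 5).
Factor: A=2; B=1; C=k + 5.
Key eq: (2)·f(k+1) = (1)·f(k) + (k + 5).
Bound: deg f ≤ 1.
A polynomial solution: f(k) = k + 3.
Then R = B(k−1)f/C = (k + 3)/(k + 5), so s_k = R(k)·t_k = 2**k*(k + 3).
Δs = 2**k*(k + 5), as required.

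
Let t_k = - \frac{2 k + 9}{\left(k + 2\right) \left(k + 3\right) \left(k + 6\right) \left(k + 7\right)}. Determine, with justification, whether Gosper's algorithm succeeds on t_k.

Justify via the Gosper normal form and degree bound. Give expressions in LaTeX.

r(k) = (k + 2)*(k + 6)*(2*k + 11)/((k + 4)*(k + 8)*(2*k + 9)) after simplifying.
A = k + 2, B = k + 8, C = k**3 + 27*k**2/2 + 121*k/2 + 90.
Solve (k + 2)·f(k+1) − (k + 7)·f(k) = k**3 + 27*k**2/2 + 121*k/2 + 90.
From deg A=1, deg B=1, deg C=3: d=5.
A polynomial solution: f(k) = k*(k + 3)*(k + 4)*(k + 5)*(k + 8)/24.
So s_k = (B(k−1)f/C)·t_k = (k*(k + 3)*(k + 7)*(k + 8)/(12*(2*k + 9)))·t_k = k*(-k - 8)/(12*(k**2 + 8*k + 12)).
Check: Δs_k = (-2*k - 9)/(k**4 + 18*k**3 + 113*k**2 + 288*k + 252). ✓

Yes. s_k = \frac{k \left(- k - 8\right)}{12 \left(k^{2} + 8 k + 12\right)}.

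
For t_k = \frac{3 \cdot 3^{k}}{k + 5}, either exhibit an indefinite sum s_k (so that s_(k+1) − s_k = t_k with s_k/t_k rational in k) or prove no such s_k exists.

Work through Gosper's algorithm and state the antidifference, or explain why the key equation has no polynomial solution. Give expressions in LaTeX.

t_(k+1)/t_k = 3*(k + 5)/(k + 6).
Gosper form: A/B · C(k+1)/C(k) with A=3*k + 15, B=k + 6, C=1.
Key eq: (3*k + 15)·f(k+1) = (k + 5)·f(k) + (1).
From deg A=1, deg B=1, deg C=0: d=-1.
Negative degree bound (-1): no f exists, t_k not Gosper-summable.

not Gosper-summable; s_k does not exist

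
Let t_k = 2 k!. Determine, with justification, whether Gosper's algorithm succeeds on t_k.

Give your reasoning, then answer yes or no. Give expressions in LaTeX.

No — key equation has no polynomial f.

r(k) = k + 1 after simplifying.
So A=k + 1 and B=1, with C=1.
Need (k + 1)·f(k+1) − (1)·f(k) = 1.
d = -1 from the (1,0,0) case.
Bound -1 < 0, so the key equation has no polynomial solution.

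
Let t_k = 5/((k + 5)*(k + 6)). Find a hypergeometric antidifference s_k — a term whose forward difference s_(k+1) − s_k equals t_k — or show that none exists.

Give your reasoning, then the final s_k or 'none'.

Compute t_(k+1)/t_k: get (k + 5)/(k + 7).
Factor: A=k + 5; B=k + 7; C=1.
Key eq: (k + 5)·f(k+1) = (k + 6)·f(k) + (1).
Degrees (1,1,0) ⇒ d ≤ 1.
Coefficient equations give f(k) = k/5.
Then R = B(k−1)f/C = k*(k + 6)/5, so s_k = R(k)·t_k = k/(k + 5).
s_(k+1) − s_k = 5/(k**2 + 11*k + 30) = t_k.

s_k = k/(k + 5)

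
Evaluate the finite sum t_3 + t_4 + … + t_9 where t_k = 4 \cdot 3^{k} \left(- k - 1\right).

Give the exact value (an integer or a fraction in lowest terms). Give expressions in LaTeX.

Compute t_(k+1)/t_k: get 3*(k + 2)/(k + 1).
Factor: A=3; B=1; C=k + 1.
Solve (3)·f(k+1) − (1)·f(k) = k + 1.
d = 1 from the (0,0,1) case.
Match coefficients ⇒ f(k) = (2*k - 1)/4.
R(k) = B(k−1)·f(k)/C(k) = (2*k - 1)/(4*(k + 1)); s_k = R·t_k = 3**k*(1 - 2*k).
Verify: 4*3**k*(-k - 1) matches t_k.
Telescoping: Σ = s_(10) − s_(3) = -1121931 − (-135) = -1121796.

Σ = -1121796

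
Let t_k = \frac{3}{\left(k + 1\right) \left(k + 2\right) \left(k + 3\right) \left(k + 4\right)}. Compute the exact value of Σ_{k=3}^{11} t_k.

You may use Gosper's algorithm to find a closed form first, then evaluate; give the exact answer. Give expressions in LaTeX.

The ratio is (k + 1)/(k + 5).
Factor: A=k + 1; B=k + 5; C=1.
Set up (k + 1)·f(k+1) − (k + 4)·f(k) − (1) = 0.
Bound: deg f ≤ 3.
Match coefficients ⇒ f(k) = k*(k**2 + 6*k + 11)/18.
R(k) = B(k−1)·f(k)/C(k) = k*(k + 4)*(k**2 + 6*k + 11)/18; s_k = R·t_k = k*(k**2 + 6*k + 11)/(6*(k + 1)*(k + 2)*(k + 3)).
Verify: 3/(k**4 + 10*k**3 + 35*k**2 + 50*k + 24) matches t_k.
Σ_(k=3)^(11) t_k = s_(12) − s_(3) = 227/1365 − (19/120) = 29/3640.

Σ = 29/3640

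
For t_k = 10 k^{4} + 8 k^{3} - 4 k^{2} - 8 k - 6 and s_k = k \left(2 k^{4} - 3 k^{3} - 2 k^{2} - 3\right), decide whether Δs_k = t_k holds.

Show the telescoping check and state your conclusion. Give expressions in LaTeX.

s_(k+1) = 2*k**5 + 7*k**4 + 6*k**3 - 4*k**2 - 11*k - 6
s_(k+1) − s_k = 10*k**4 + 8*k**3 - 4*k**2 - 8*k - 6
(s_(k+1) − s_k) − t_k = 0

Valid — Δs_k = t_k.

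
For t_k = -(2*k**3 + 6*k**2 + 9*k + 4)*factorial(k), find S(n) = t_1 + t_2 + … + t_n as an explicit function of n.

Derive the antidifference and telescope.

S(n) = -2*n**3*factorial(n) - 8*n**2*factorial(n) - 11*n*factorial(n) - 5*factorial(n) + 5

t_(k+1)/t_k = (2*k**4 + 14*k**3 + 39*k**2 + 48*k + 21)/(2*k**3 + 6*k**2 + 9*k + 4).
Factor: A=k + 1; B=1; C=k**3 + 3*k**2 + 9*k/2 + 2.
Solve (k + 1)·f(k+1) − (1)·f(k) = k**3 + 3*k**2 + 9*k/2 + 2.
From deg A=1, deg B=0, deg C=3: d=2.
Match coefficients ⇒ f(k) = (2*k**2 + 2*k + 1)/2.
Then R = B(k−1)f/C = (2*k**2 + 2*k + 1)/(2*k**3 + 6*k**2 + 9*k + 4), so s_k = R(k)·t_k = -(2*k**2 + 2*k + 1)*factorial(k).
Check: Δs_k = -(2*k**3 + 6*k**2 + 9*k + 4)*factorial(k). ✓
Σ_(k=1)^n t_k = s_(n+1) − s_(1) = (-(2*n**2 + 6*n + 5)*factorial(n + 1)) − (-5), i.e. -2*n**3*factorial(n) - 8*n**2*factorial(n) - 11*n*factorial(n) - 5*factorial(n) + 5.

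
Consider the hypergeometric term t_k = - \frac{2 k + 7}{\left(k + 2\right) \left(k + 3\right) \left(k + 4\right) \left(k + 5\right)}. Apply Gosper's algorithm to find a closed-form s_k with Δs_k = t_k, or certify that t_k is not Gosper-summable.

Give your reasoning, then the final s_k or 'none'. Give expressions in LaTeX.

Ratio r(k) = (k + 2)*(2*k + 9)/((k + 6)*(2*k + 7)).
A = k + 2, B = k + 6, C = k + 7/2.
Solve (k + 2)·f(k+1) − (k + 5)·f(k) = k + 7/2.
Degrees (1,1,1) ⇒ d ≤ 3.
Solving with deg f ≤ 3: f(k) = k*(k + 3)*(k + 6)/16.
So s_k = (B(k−1)f/C)·t_k = (k*(k + 3)*(k + 5)*(k + 6)/(8*(2*k + 7)))·t_k = k*(-k - 6)/(8*(k**2 + 6*k + 8)).
Check: Δs_k = (-2*k - 7)/(k**4 + 14*k**3 + 71*k**2 + 154*k + 120). ✓

s_k = \frac{k \left(- k - 6\right)}{8 \left(k^{2} + 6 k + 8\right)}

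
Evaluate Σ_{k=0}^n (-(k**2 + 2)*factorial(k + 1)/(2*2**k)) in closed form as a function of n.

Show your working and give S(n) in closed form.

S(n) = -1 - n*factorial(n + 2)/(2*2**n)

Compute t_(k+1)/t_k: get (k + 2)*((k + 1)**2 + 2)/(2*(k**2 + 2)).
A = k/2 + 1, B = 1, C = k**2 + 2.
f must satisfy (k/2 + 1)·f(k+1) − (1)·f(k) = k**2 + 2.
Degrees (1,0,2) ⇒ d ≤ 1.
Solve for f: f(k) = 2*(k - 1) (degree 1 ≤ 1).
Then R = B(k−1)f/C = 2*(k - 1)/(k**2 + 2), so s_k = R(k)·t_k = -(k - 1)*factorial(k + 1)/2**k.
Check: Δs_k = -(k**2 + 2)*factorial(k + 1)/(2*2**k). ✓
Σ_(k=0)^n t_k = s_(n+1) − s_(0) = (-2**(-n - 1)*n*factorial(n + 2)) − (1), i.e. -1 - n*factorial(n + 2)/(2*2**n).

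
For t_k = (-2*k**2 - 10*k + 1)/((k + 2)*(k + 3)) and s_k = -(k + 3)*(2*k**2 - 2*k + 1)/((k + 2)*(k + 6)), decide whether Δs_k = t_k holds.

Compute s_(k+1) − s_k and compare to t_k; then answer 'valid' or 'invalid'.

Invalid: residual 3*(18*k**2 + 64*k - 9)/(k**4 + 18*k**3 + 113*k**2 + 288*k + 252) ≠ 0.

s_(k+1) = (k + 4)*(2*k - 2*(k + 1)**2 + 1)/((k + 3)*(k + 7))
s_(k+1) − s_k = (-2*k**4 - 36*k**3 - 159*k**2 - 215*k + 15)/(k**4 + 18*k**3 + 113*k**2 + 288*k + 252)
(s_(k+1) − s_k) − t_k = 3*(18*k**2 + 64*k - 9)/(k**4 + 18*k**3 + 113*k**2 + 288*k + 252)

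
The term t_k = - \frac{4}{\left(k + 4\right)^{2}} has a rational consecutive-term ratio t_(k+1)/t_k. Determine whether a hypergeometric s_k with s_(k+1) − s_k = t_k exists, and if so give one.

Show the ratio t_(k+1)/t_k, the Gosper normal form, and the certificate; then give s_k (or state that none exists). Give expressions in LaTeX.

not Gosper-summable; s_k does not exist

t_(k+1)/t_k = (k + 4)**2/(k + 5)**2.
So A=k**2 + 8*k + 16 and B=k**2 + 10*k + 25, with C=1.
Key eq: (k**2 + 8*k + 16)·f(k+1) = (k**2 + 8*k + 16)·f(k) + (1).
From deg A=2, deg B=2, deg C=0: d=0.
Generic f = c0 gives residual -1; -1 = 0 cannot hold, so t_k is not Gosper-summable.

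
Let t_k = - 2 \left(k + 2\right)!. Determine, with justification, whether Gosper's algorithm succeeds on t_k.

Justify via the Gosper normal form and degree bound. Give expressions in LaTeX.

Step 1: r(k) = k + 3.
Gosper form: A/B · C(k+1)/C(k) with A=k + 3, B=1, C=1.
f must satisfy (k + 3)·f(k+1) − (1)·f(k) = 1.
Degrees (1,0,0) ⇒ d ≤ -1.
Negative degree bound (-1): no f exists, t_k not Gosper-summable.

No — t_k has no hypergeometric antidifference.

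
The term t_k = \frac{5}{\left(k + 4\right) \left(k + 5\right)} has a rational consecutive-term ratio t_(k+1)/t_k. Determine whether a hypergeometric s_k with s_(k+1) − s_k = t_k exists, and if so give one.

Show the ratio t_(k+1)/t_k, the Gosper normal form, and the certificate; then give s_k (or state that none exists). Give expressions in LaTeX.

r(k) = (k + 4)/(k + 6) after simplifying.
Gosper form: A/B · C(k+1)/C(k) with A=k + 4, B=k + 6, C=1.
Need (k + 4)·f(k+1) − (k + 5)·f(k) = 1.
deg f ≤ 1 (via 1,1,0).
Match coefficients ⇒ f(k) = k/4.
R(k) = B(k−1)·f(k)/C(k) = k*(k + 5)/4; s_k = R·t_k = 5*k/(4*(k + 4)).
Check: Δs_k = 5/(k**2 + 9*k + 20). ✓

s_k = \frac{5 k}{4 \left(k + 4\right)}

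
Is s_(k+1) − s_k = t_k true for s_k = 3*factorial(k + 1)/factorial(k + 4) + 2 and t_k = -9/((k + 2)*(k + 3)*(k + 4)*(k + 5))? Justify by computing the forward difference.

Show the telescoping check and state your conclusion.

s_(k+1) = 3*factorial(k + 2)/factorial(k + 5) + 2
s_(k+1) − s_k = -9/((k + 2)*(k + 3)*(k + 4)*(k + 5))
(s_(k+1) − s_k) − t_k = 0

Valid: the claim telescopes to t_k.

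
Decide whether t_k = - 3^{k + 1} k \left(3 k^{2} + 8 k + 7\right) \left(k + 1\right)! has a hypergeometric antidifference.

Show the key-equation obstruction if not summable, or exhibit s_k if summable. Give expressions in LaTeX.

Yes. s_k = - 3^{k + 1} k \left(k - 1\right) \left(k + 1\right)!.

Compute t_(k+1)/t_k: get 3*(k + 1)*(k + 2)*(8*k + 3*(k + 1)**2 + 15)/(k*(3*k**2 + 8*k + 7)).
Gosper form: A/B · C(k+1)/C(k) with A=3*k + 6, B=1, C=k**3 + 8*k**2/3 + 7*k/3.
Key eq: (3*k + 6)·f(k+1) = (1)·f(k) + (k**3 + 8*k**2/3 + 7*k/3).
deg f ≤ 2 (via 1,0,3).
Solving with deg f ≤ 2: f(k) = k*(k - 1)/3.
Certificate R = B(k−1)f/C = (k - 1)/(3*k**2 + 8*k + 7) gives s_k = -3**(k + 1)*k*(k - 1)*factorial(k + 1).
Δs = -3**(k + 1)*k*(3*k**2 + 8*k + 7)*factorial(k + 1), as required.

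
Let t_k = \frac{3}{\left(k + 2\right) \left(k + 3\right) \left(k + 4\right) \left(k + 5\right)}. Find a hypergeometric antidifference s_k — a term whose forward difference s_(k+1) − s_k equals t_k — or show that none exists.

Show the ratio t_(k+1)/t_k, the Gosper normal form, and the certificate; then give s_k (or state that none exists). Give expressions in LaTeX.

s_k = \frac{k \left(k^{2} + 9 k + 26\right)}{24 \left(k + 2\right) \left(k + 3\right) \left(k + 4\right)}

t_(k+1)/t_k = (k + 2)/(k + 6).
A = k + 2, B = k + 6, C = 1.
Need (k + 2)·f(k+1) − (k + 5)·f(k) = 1.
Degrees (1,1,0) ⇒ d ≤ 3.
Solve for f: f(k) = k*(k**2 + 9*k + 26)/72 (degree 3 ≤ 3).
Then R = B(k−1)f/C = k*(k + 5)*(k**2 + 9*k + 26)/72, so s_k = R(k)·t_k = k*(k**2 + 9*k + 26)/(24*(k + 2)*(k + 3)*(k + 4)).
Δs = 3/(k**4 + 14*k**3 + 71*k**2 + 154*k + 120), as required.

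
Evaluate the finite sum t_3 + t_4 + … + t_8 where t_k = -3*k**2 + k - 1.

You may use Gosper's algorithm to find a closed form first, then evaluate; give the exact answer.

The ratio is (-k + 3*(k + 1)**2)/(3*k**2 - k + 1).
A = 1, B = 1, C = k**2 - k/3 + 1/3.
Need (1)·f(k+1) − (1)·f(k) = k**2 - k/3 + 1/3.
deg f ≤ 3 (via 0,0,2).
A polynomial solution: f(k) = k*(k**2 - 2*k + 2)/3.
Certificate R = B(k−1)f/C = k*(k**2 - 2*k + 2)/(3*k**2 - k + 1) gives s_k = k*(-k**2 + 2*k - 2).
Check: Δs_k = -3*k**2 + k - 1. ✓
Sum = s_(9) − s_(3); s_(9) = -585, s_(3) = -15 ⇒ -570.

Σ = -570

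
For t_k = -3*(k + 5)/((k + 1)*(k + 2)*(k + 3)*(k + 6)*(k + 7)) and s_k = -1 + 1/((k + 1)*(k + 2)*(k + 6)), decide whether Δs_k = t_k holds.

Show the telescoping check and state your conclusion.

valid; difference matches t_k

s_(k+1) = -1 + 1/((k + 2)*(k + 3)*(k + 7))
s_(k+1) − s_k = ((k + 1)*(k + 6) - (k + 3)*(k + 7))/((k + 1)*(k + 2)*(k + 3)*(k + 6)*(k + 7))
(s_(k+1) − s_k) − t_k = 0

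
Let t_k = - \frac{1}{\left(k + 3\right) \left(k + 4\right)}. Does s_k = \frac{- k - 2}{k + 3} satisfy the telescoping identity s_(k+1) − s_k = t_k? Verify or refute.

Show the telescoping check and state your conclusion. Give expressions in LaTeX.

s_(k+1) = (-k - 3)/(k + 4)
s_(k+1) − s_k = -1/(k**2 + 7*k + 12)
(s_(k+1) − s_k) − t_k = 0

Valid — Δs_k = t_k.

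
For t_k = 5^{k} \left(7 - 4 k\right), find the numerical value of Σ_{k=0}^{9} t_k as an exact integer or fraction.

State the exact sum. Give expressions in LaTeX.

Σ = -68359378

r(k) = 5*(4*k - 3)/(4*k - 7) after simplifying.
Normal form (A,B,C) = (5, 1, k - 7/4).
Set up (5)·f(k+1) − (1)·f(k) − (k - 7/4) = 0.
Degrees (0,0,1) ⇒ d ≤ 1.
Solving with deg f ≤ 1: f(k) = (k - 3)/4.
Then R = B(k−1)f/C = (k - 3)/(4*k - 7), so s_k = R(k)·t_k = 5**k*(3 - k).
Check: Δs_k = 5**k*(7 - 4*k). ✓
Sum = s_(10) − s_(0); s_(10) = -68359375, s_(0) = 3 ⇒ -68359378.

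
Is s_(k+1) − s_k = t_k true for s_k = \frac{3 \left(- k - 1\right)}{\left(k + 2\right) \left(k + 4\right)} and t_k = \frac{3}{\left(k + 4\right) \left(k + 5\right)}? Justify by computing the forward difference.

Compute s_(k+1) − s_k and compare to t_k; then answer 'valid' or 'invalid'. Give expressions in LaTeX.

Invalid: residual \frac{3 \left(- 2 k - 7\right)}{k^{4} + 14 k^{3} + 71 k^{2} + 154 k + 120} ≠ 0.

s_(k+1) = 3*(-k - 2)/((k + 3)*(k + 5))
s_(k+1) − s_k = 3*(k**2 + 3*k - 1)/(k**4 + 14*k**3 + 71*k**2 + 154*k + 120)
(s_(k+1) − s_k) − t_k = 3*(-2*k - 7)/(k**4 + 14*k**3 + 71*k**2 + 154*k + 120)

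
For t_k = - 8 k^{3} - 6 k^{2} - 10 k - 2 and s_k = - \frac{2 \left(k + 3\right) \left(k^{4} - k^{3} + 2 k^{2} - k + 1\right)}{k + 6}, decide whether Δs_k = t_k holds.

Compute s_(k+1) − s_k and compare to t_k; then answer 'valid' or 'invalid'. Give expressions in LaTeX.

s_(k+1) = 2*(k + 4)*(k - (k + 1)**4 + (k + 1)**3 - 2*(k + 1)**2)/(k + 7)
s_(k+1) − s_k = 2*(-4*k**5 - 46*k**4 - 128*k**3 - 129*k**2 - 127*k - 27)/(k**2 + 13*k + 42)
(s_(k+1) − s_k) − t_k = 6*(3*k**4 + 28*k**3 + 21*k**2 + 32*k + 5)/(k**2 + 13*k + 42)

Invalid: residual \frac{6 \left(3 k^{4} + 28 k^{3} + 21 k^{2} + 32 k + 5\right)}{k^{2} + 13 k + 42} ≠ 0.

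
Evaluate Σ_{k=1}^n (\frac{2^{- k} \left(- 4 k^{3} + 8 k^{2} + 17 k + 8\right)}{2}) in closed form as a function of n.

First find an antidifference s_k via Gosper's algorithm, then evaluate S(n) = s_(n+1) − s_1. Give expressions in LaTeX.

S(n) = \frac{2^{- n} \left(- 14 \cdot 2^{n} + 4 n^{3} + 16 n^{2} + 23 n + 14\right)}{2}

t_(k+1)/t_k = (4*k**3 + 4*k**2 - 21*k - 29)/(2*(4*k**3 - 8*k**2 - 17*k - 8)).
Normal form (A,B,C) = (1/2, 1, k**3 - 2*k**2 - 17*k/4 - 2).
Need (1/2)·f(k+1) − (1)·f(k) = k**3 - 2*k**2 - 17*k/4 - 2.
deg f ≤ 3 (via 0,0,3).
Match coefficients ⇒ f(k) = -(k + 1)*(4*k**2 + 3)/2.
Get s_k = R·t_k = (4*k**3 + 4*k**2 + 3*k + 3)/2**k with R(k) = B(k−1)f(k)/C(k) = -2*(k + 1)*(4*k**2 + 3)/(4*k**3 - 8*k**2 - 17*k - 8).
Check: Δs_k = (-4*k**3 + 8*k**2 + 17*k + 8)/(2*2**k). ✓
Evaluate: s_(n+1) = 2**(-n - 1)*(4*n**3 + 16*n**2 + 23*n + 14); subtract s_(1) = 7 ⇒ S(n) = (-14*2**n + 4*n**3 + 16*n**2 + 23*n + 14)/(2*2**n).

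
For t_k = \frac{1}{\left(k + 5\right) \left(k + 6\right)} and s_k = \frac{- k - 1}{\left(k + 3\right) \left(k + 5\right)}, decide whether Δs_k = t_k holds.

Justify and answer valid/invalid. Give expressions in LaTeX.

s_(k+1) = (-k - 2)/((k + 4)*(k + 6))
s_(k+1) − s_k = (k**2 + 3*k - 6)/(k**4 + 18*k**3 + 119*k**2 + 342*k + 360)
(s_(k+1) − s_k) − t_k = 2*(-2*k - 9)/(k**4 + 18*k**3 + 119*k**2 + 342*k + 360)

Invalid: residual \frac{2 \left(- 2 k - 9\right)}{k^{4} + 18 k^{3} + 119 k^{2} + 342 k + 360} ≠ 0.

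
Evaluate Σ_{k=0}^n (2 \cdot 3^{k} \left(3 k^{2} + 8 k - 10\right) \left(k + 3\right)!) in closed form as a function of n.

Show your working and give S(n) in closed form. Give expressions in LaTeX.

S(n) = 6 \cdot 3^{n} n \left(n + 4\right)! - 6 \cdot 3^{n} \left(n + 4\right)! + 24

The ratio is 3*(3*k**3 + 26*k**2 + 57*k + 4)/(3*k**2 + 8*k - 10).
Gosper form: A/B · C(k+1)/C(k) with A=3*k + 12, B=1, C=k**2 + 8*k/3 - 10/3.
Key eq: (3*k + 12)·f(k+1) = (1)·f(k) + (k**2 + 8*k/3 - 10/3).
From deg A=1, deg B=0, deg C=2: d=1.
Match coefficients ⇒ f(k) = (k - 2)/3.
Certificate R = B(k−1)f/C = (k - 2)/(3*k**2 + 8*k - 10) gives s_k = 2*3**k*(k - 2)*factorial(k + 3).
Check: Δs_k = 2*3**k*(3*k**2 + 8*k - 10)*factorial(k + 3). ✓
Σ_(k=0)^n t_k = s_(n+1) − s_(0) = (6*3**n*(n - 1)*factorial(n + 4)) − (-24), i.e. 6*3**n*n*factorial(n + 4) - 6*3**n*factorial(n + 4) + 24.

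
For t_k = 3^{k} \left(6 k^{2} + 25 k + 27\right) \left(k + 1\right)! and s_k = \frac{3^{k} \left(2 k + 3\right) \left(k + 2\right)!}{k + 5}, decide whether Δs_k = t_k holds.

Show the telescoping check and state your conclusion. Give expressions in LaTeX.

s_(k+1) = 3**(k + 1)*(2*k + 5)*factorial(k + 3)/(k + 6)
s_(k+1) − s_k = 3**k*(6*k**3 + 61*k**2 + 195*k + 207)*factorial(k + 2)/((k + 5)*(k + 6))
(s_(k+1) − s_k) − t_k = -3**(k + 1)*(6*k**3 + 55*k**2 + 150*k + 132)*factorial(k + 1)/((k + 5)*(k + 6))

Invalid: residual - \frac{3^{k + 1} \left(6 k^{3} + 55 k^{2} + 150 k + 132\right) \left(k + 1\right)!}{\left(k + 5\right) \left(k + 6\right)} ≠ 0.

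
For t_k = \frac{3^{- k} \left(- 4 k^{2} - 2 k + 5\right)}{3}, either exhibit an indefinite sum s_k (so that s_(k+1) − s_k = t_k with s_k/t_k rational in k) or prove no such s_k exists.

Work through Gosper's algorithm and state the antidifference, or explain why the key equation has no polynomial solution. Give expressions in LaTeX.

s_k = 3^{- k} k \left(2 k + 3\right)

r(k) = (4*k**2 + 10*k + 1)/(3*(4*k**2 + 2*k - 5)) after simplifying.
Take A(k)=1/3, B(k)=1, C(k)=k**2 + k/2 - 5/4.
Set up (1/3)·f(k+1) − (1)·f(k) − (k**2 + k/2 - 5/4) = 0.
deg f ≤ 2 (via 0,0,2).
Coefficient equations give f(k) = -3*k*(2*k + 3)/4.
Then R = B(k−1)f/C = -3*k*(2*k + 3)/(4*k**2 + 2*k - 5), so s_k = R(k)·t_k = k*(2*k + 3)/3**k.
Verify: (-4*k**2 - 2*k + 5)/(3*3**k) matches t_k.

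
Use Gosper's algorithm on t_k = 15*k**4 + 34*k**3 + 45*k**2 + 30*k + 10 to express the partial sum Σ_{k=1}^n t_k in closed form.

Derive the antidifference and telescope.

S(n) = n*(3*n**4 + 16*n**3 + 37*n**2 + 46*n + 32)

Ratio r(k) = (15*k**4 + 94*k**3 + 237*k**2 + 282*k + 134)/(15*k**4 + 34*k**3 + 45*k**2 + 30*k + 10).
Gosper form: A/B · C(k+1)/C(k) with A=1, B=1, C=k**4 + 34*k**3/15 + 3*k**2 + 2*k + 2/3.
f must satisfy (1)·f(k+1) − (1)·f(k) = k**4 + 34*k**3/15 + 3*k**2 + 2*k + 2/3.
Bound: deg f ≤ 5.
Match coefficients ⇒ f(k) = k*(3*k**4 + k**3 + 3*k**2 + k + 2)/15.
R(k) = B(k−1)·f(k)/C(k) = k*(3*k**4 + k**3 + 3*k**2 + k + 2)/(15*k**4 + 34*k**3 + 45*k**2 + 30*k + 10); s_k = R·t_k = k*(3*k**4 + k**3 + 3*k**2 + k + 2).
Δs = 15*k**4 + 34*k**3 + 45*k**2 + 30*k + 10, as required.
Telescope: S(n) = s_(n+1) − s_(1) = 3*n**5 + 16*n**4 + 37*n**3 + 46*n**2 + 32*n + 10 − (10) = n*(3*n**4 + 16*n**3 + 37*n**2 + 46*n + 32).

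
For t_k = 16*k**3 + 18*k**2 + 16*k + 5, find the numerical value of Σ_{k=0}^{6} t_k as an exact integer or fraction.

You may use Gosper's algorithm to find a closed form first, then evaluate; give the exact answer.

Compute t_(k+1)/t_k: get (16*k**3 + 66*k**2 + 100*k + 55)/(16*k**3 + 18*k**2 + 16*k + 5).
Normal form (A,B,C) = (1, 1, k**3 + 9*k**2/8 + k + 5/16).
Set up (1)·f(k+1) − (1)·f(k) − (k**3 + 9*k**2/8 + k + 5/16) = 0.
From deg A=0, deg B=0, deg C=3: d=4.
Solving with deg f ≤ 4: f(k) = k**2*(4*k**2 - 2*k + 3)/16.
So s_k = (B(k−1)f/C)·t_k = (k**2*(4*k**2 - 2*k + 3)/(16*k**3 + 18*k**2 + 16*k + 5))·t_k = k**2*(4*k**2 - 2*k + 3).
s_(k+1) − s_k = 16*k**3 + 18*k**2 + 16*k + 5 = t_k.
Sum = s_(7) − s_(0); s_(7) = 9065, s_(0) = 0 ⇒ 9065.

Σ = 9065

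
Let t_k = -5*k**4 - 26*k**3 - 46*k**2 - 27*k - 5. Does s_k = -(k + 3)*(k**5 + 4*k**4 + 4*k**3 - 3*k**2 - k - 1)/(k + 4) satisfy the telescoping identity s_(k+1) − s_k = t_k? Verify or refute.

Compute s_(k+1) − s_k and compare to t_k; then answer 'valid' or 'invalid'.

s_(k+1) = (-k**6 - 13*k**5 - 66*k**4 - 163*k**3 - 198*k**2 - 108*k - 16)/(k + 5)
s_(k+1) − s_k = (-5*k**6 - 67*k**5 - 338*k**4 - 815*k**3 - 954*k**2 - 471*k - 79)/(k**2 + 9*k + 20)
(s_(k+1) − s_k) − t_k = (4*k**5 + 42*k**4 + 146*k**3 + 214*k**2 + 114*k + 21)/(k**2 + 9*k + 20)

Invalid: residual (4*k**5 + 42*k**4 + 146*k**3 + 214*k**2 + 114*k + 21)/(k**2 + 9*k + 20) ≠ 0.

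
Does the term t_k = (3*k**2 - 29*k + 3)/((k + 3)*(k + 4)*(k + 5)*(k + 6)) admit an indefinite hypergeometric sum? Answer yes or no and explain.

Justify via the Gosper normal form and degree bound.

Yes. s_k = k*(4 - 3*k)/((k + 3)*(k + 4)*(k + 5)).

r(k) = -(k + 3)*(29*k - 3*(k + 1)**2 + 26)/((k + 7)*(3*k**2 - 29*k + 3)) after simplifying.
Factor: A=k + 3; B=k + 7; C=k**2 - 29*k/3 + 1.
f must satisfy (k + 3)·f(k+1) − (k + 6)·f(k) = k**2 - 29*k/3 + 1.
Bound: deg f ≤ 3.
Match coefficients ⇒ f(k) = -k*(3*k - 4)/3.
Certificate R = B(k−1)f/C = -k*(k + 6)*(3*k - 4)/(3*k**2 - 29*k + 3) gives s_k = k*(4 - 3*k)/((k + 3)*(k + 4)*(k + 5)).
Δs = (3*k**2 - 29*k + 3)/(k**4 + 18*k**3 + 119*k**2 + 342*k + 360), as required.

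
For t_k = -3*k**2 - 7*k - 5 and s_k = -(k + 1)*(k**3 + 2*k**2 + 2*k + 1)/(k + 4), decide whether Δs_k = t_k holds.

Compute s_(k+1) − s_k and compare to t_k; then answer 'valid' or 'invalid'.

s_(k+1) = (-k**4 - 7*k**3 - 19*k**2 - 24*k - 12)/(k + 5)
s_(k+1) − s_k = (-3*k**4 - 28*k**3 - 77*k**2 - 92*k - 43)/(k**2 + 9*k + 20)
(s_(k+1) − s_k) − t_k = 3*(2*k**3 + 17*k**2 + 31*k + 19)/(k**2 + 9*k + 20)

Invalid: residual 3*(2*k**3 + 17*k**2 + 31*k + 19)/(k**2 + 9*k + 20) ≠ 0.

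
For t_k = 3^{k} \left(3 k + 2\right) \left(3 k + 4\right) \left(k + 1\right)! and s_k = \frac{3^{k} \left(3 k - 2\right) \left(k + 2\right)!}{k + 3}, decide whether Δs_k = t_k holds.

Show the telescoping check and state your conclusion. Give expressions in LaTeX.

Invalid: residual - \frac{3^{k} \left(9 k^{3} + 45 k^{2} + 59 k + 26\right) \left(k + 1\right)!}{\left(k + 3\right) \left(k + 4\right)} ≠ 0.

s_(k+1) = 3**(k + 1)*(3*k + 1)*factorial(k + 3)/(k + 4)
s_(k+1) − s_k = 3**k*(9*k**3 + 54*k**2 + 89*k + 35)*factorial(k + 2)/((k + 3)*(k + 4))
(s_(k+1) − s_k) − t_k = -3**k*(9*k**3 + 45*k**2 + 59*k + 26)*factorial(k + 1)/((k + 3)*(k + 4))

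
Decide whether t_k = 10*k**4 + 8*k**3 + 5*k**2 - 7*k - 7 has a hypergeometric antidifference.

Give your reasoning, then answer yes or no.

Step 1: r(k) = (10*k**4 + 48*k**3 + 89*k**2 + 67*k + 9)/(10*k**4 + 8*k**3 + 5*k**2 - 7*k - 7).
Take A(k)=1, B(k)=1, C(k)=k**4 + 4*k**3/5 + k**2/2 - 7*k/10 - 7/10.
Key eq: (1)·f(k+1) = (1)·f(k) + (k**4 + 4*k**3/5 + k**2/2 - 7*k/10 - 7/10).
Degrees (0,0,4) ⇒ d ≤ 5.
Solve for f: f(k) = k*(2*k**4 - 3*k**3 + k**2 - 4*k - 3)/10 (degree 5 ≤ 5).
Then R = B(k−1)f/C = k*(2*k**4 - 3*k**3 + k**2 - 4*k - 3)/(10*k**4 + 8*k**3 + 5*k**2 - 7*k - 7), so s_k = R(k)·t_k = k*(2*k**4 - 3*k**3 + k**2 - 4*k - 3).
Δs = 10*k**4 + 8*k**3 + 5*k**2 - 7*k - 7, as required.

Yes. s_k = k*(2*k**4 - 3*k**3 + k**2 - 4*k - 3).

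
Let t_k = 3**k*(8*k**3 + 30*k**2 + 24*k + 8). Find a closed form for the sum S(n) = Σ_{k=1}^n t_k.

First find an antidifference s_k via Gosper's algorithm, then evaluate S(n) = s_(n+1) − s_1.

S(n) = 12*3**n*n**3 + 27*3**n*n**2 + 27*3**n*n + 6*3**n - 6

r(k) = 3*(4*k**3 + 27*k**2 + 54*k + 35)/(4*k**3 + 15*k**2 + 12*k + 4) after simplifying.
Normal form (A,B,C) = (3, 1, k**3 + 15*k**2/4 + 3*k + 1).
Key eq: (3)·f(k+1) = (1)·f(k) + (k**3 + 15*k**2/4 + 3*k + 1).
Bound: deg f ≤ 3.
Match coefficients ⇒ f(k) = (4*k**3 - 3*k**2 + 3*k - 2)/8.
So s_k = (B(k−1)f/C)·t_k = ((4*k**3 - 3*k**2 + 3*k - 2)/(2*(4*k**3 + 15*k**2 + 12*k + 4)))·t_k = 3**k*(4*k**3 - 3*k**2 + 3*k - 2).
Check: Δs_k = 3**k*(8*k**3 + 30*k**2 + 24*k + 8). ✓
Σ_(k=1)^n t_k = s_(n+1) − s_(1) = (3**(n + 1)*(4*n**3 + 9*n**2 + 9*n + 2)) − (6), i.e. 12*3**n*n**3 + 27*3**n*n**2 + 27*3**n*n + 6*3**n - 6.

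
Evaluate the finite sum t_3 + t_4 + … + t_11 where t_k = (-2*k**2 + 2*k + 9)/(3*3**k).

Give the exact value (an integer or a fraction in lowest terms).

The ratio is (2*k**2 + 2*k - 9)/(3*(2*k**2 - 2*k - 9)).
Factor: A=1/3; B=1; C=k**2 - k - 9/2.
Need (1/3)·f(k+1) − (1)·f(k) = k**2 - k - 9/2.
Bound: deg f ≤ 2.
A polynomial solution: f(k) = -3*(k - 2)*(k + 2)/2.
R(k) = B(k−1)·f(k)/C(k) = -3*(k - 2)*(k + 2)/(2*k**2 - 2*k - 9); s_k = R·t_k = (k**2 - 4)/3**k.
Δs = (-2*k**2 + 2*k + 9)/(3*3**k), as required.
Evaluate s at k=12 and k=3: 140/531441 and 5/27; difference -98275/531441.

Σ = -98275/531441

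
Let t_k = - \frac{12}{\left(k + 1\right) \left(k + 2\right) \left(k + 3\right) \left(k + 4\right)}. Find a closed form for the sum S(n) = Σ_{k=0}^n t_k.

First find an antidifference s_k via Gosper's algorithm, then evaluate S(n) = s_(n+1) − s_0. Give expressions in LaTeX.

S(n) = \frac{2 \left(- n^{3} - 9 n^{2} - 26 n - 18\right)}{3 \left(n^{3} + 9 n^{2} + 26 n + 24\right)}

Step 1: r(k) = (k + 1)/(k + 5).
Take A(k)=k + 1, B(k)=k + 5, C(k)=1.
f must satisfy (k + 1)·f(k+1) − (k + 4)·f(k) = 1.
d = 3 from the (1,1,0) case.
Match coefficients ⇒ f(k) = k*(k**2 + 6*k + 11)/18.
Certificate R = B(k−1)f/C = k*(k + 4)*(k**2 + 6*k + 11)/18 gives s_k = 2*k*(-k**2 - 6*k - 11)/(3*(k + 1)*(k + 2)*(k + 3)).
Δs = -12/(k**4 + 10*k**3 + 35*k**2 + 50*k + 24), as required.
Evaluate: s_(n+1) = 2*(-n**3 - 9*n**2 - 26*n - 18)/(3*(n**3 + 9*n**2 + 26*n + 24)); subtract s_(0) = 0 ⇒ S(n) = 2*(-n**3 - 9*n**2 - 26*n - 18)/(3*(n**3 + 9*n**2 + 26*n + 24)).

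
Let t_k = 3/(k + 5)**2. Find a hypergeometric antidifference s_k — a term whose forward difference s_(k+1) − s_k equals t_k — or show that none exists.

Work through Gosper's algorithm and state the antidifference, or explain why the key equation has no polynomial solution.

not Gosper-summable; s_k does not exist

The ratio is (k + 5)**2/(k + 6)**2.
Take A(k)=k**2 + 10*k + 25, B(k)=k**2 + 12*k + 36, C(k)=1.
Solve (k**2 + 10*k + 25)·f(k+1) − (k**2 + 10*k + 25)·f(k) = 1.
Degrees (2,2,0) ⇒ d ≤ 0.
Put f(k) = c0: A·f(k+1) − B(k−1)·f(k) − C = -1; need -1 = 0 — inconsistent ⇒ no f, not summable.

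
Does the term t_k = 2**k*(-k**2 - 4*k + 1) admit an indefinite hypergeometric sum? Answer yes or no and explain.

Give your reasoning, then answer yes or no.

Yes. s_k = 2**k*(3 - k**2).

Compute t_(k+1)/t_k: get 2*(k**2 + 6*k + 4)/(k**2 + 4*k - 1).
A = 2, B = 1, C = k**2 + 4*k - 1.
Need (2)·f(k+1) − (1)·f(k) = k**2 + 4*k - 1.
d = 2 from the (0,0,2) case.
Solving with deg f ≤ 2: f(k) = k**2 - 3.
R(k) = B(k−1)·f(k)/C(k) = (k**2 - 3)/(k**2 + 4*k - 1); s_k = R·t_k = 2**k*(3 - k**2).
Check: Δs_k = 2**k*(-k**2 - 4*k + 1). ✓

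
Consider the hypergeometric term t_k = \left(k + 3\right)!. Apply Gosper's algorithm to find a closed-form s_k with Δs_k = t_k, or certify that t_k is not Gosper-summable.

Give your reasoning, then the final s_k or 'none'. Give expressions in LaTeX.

no hypergeometric antidifference exists

r(k) = k + 4 after simplifying.
Take A(k)=k + 4, B(k)=1, C(k)=1.
f must satisfy (k + 4)·f(k+1) − (1)·f(k) = 1.
Bound: deg f ≤ -1.
deg f ≤ -1 is impossible — no certificate.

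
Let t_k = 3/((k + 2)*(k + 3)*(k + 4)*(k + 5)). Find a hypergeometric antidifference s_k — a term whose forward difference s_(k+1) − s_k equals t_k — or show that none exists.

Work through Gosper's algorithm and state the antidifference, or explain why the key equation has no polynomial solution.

Ratio r(k) = (k + 2)/(k + 6).
So A=k + 2 and B=k + 6, with C=1.
Need (k + 2)·f(k+1) − (k + 5)·f(k) = 1.
Bound: deg f ≤ 3.
Solve for f: f(k) = k*(k**2 + 9*k + 26)/72 (degree 3 ≤ 3).
R(k) = B(k−1)·f(k)/C(k) = k*(k + 5)*(k**2 + 9*k + 26)/72; s_k = R·t_k = k*(k**2 + 9*k + 26)/(24*(k + 2)*(k + 3)*(k + 4)).
s_(k+1) − s_k = 3/(k**4 + 14*k**3 + 71*k**2 + 154*k + 120) = t_k.

s_k = k*(k**2 + 9*k + 26)/(24*(k + 2)*(k + 3)*(k + 4))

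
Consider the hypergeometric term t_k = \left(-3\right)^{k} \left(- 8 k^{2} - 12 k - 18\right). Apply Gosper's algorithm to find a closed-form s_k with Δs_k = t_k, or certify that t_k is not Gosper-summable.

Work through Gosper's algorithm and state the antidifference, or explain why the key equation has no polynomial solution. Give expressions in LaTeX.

s_k = \left(-3\right)^{k} \left(2 k^{2} + 3\right)

Step 1: r(k) = 3*(-4*k**2 - 14*k - 19)/(4*k**2 + 6*k + 9).
A = -3, B = 1, C = k**2 + 3*k/2 + 9/4.
f must satisfy (-3)·f(k+1) − (1)·f(k) = k**2 + 3*k/2 + 9/4.
Bound: deg f ≤ 2.
Coefficient equations give f(k) = -(2*k**2 + 3)/8.
Certificate R = B(k−1)f/C = -(2*k**2 + 3)/(2*(4*k**2 + 6*k + 9)) gives s_k = (-3)**k*(2*k**2 + 3).
Verify: (-3)**k*(-8*k**2 - 12*k - 18) matches t_k.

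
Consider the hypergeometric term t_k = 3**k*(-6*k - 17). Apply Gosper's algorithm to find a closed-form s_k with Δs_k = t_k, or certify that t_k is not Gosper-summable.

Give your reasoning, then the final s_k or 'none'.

Compute t_(k+1)/t_k: get 3*(6*k + 23)/(6*k + 17).
Factor: A=3; B=1; C=k + 17/6.
f must satisfy (3)·f(k+1) − (1)·f(k) = k + 17/6.
From deg A=0, deg B=0, deg C=1: d=1.
Match coefficients ⇒ f(k) = (3*k + 4)/6.
Get s_k = R·t_k = 3**k*(-3*k - 4) with R(k) = B(k−1)f(k)/C(k) = (3*k + 4)/(6*k + 17).
Δs = 3**k*(-6*k - 17), as required.

s_k = 3**k*(-3*k - 4)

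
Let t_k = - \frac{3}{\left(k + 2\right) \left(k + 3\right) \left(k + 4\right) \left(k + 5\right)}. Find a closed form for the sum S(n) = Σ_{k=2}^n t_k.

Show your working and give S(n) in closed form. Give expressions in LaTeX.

S(n) = \frac{- n^{3} - 12 n^{2} - 47 n + 60}{120 \left(n^{3} + 12 n^{2} + 47 n + 60\right)}

Ratio r(k) = (k + 2)/(k + 6).
Gosper form: A/B · C(k+1)/C(k) with A=k + 2, B=k + 6, C=1.
Set up (k + 2)·f(k+1) − (k + 5)·f(k) − (1) = 0.
Bound: deg f ≤ 3.
Match coefficients ⇒ f(k) = k*(k**2 + 9*k + 26)/72.
So s_k = (B(k−1)f/C)·t_k = (k*(k + 5)*(k**2 + 9*k + 26)/72)·t_k = k*(-k**2 - 9*k - 26)/(24*(k + 2)*(k + 3)*(k + 4)).
s_(k+1) − s_k = -3/(k**4 + 14*k**3 + 71*k**2 + 154*k + 120) = t_k.
Telescope: S(n) = s_(n+1) − s_(2) = (-n**3 - 12*n**2 - 47*n - 36)/(24*(n**3 + 12*n**2 + 47*n + 60)) − (-1/30) = (-n**3 - 12*n**2 - 47*n + 60)/(120*(n**3 + 12*n**2 + 47*n + 60)).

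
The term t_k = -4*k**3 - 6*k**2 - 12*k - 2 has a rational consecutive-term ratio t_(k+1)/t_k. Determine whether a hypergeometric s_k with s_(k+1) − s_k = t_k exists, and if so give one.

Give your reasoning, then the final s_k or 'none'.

s_k = k*(-k**3 - 4*k + 3)

Step 1: r(k) = (2*k**3 + 9*k**2 + 18*k + 12)/(2*k**3 + 3*k**2 + 6*k + 1).
Normal form (A,B,C) = (1, 1, k**3 + 3*k**2/2 + 3*k + 1/2).
f must satisfy (1)·f(k+1) − (1)·f(k) = k**3 + 3*k**2/2 + 3*k + 1/2.
deg f ≤ 4 (via 0,0,3).
Coefficient equations give f(k) = k*(k**3 + 4*k - 3)/4.
Get s_k = R·t_k = k*(-k**3 - 4*k + 3) with R(k) = B(k−1)f(k)/C(k) = k*(k**3 + 4*k - 3)/(2*(2*k**3 + 3*k**2 + 6*k + 1)).
Check: Δs_k = -4*k**3 - 6*k**2 - 12*k - 2. ✓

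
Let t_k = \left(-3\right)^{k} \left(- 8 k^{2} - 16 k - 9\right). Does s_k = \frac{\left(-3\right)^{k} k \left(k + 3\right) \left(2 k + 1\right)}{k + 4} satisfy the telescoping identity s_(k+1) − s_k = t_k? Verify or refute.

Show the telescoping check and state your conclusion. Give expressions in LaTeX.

s_(k+1) = (-3)**(k + 1)*(k + 1)*(k + 4)*(2*k + 3)/(k + 5)
s_(k+1) − s_k = (-3)**k*(-8*k**4 - 80*k**3 - 263*k**2 - 327*k - 144)/(k**2 + 9*k + 20)
(s_(k+1) − s_k) − t_k = (-3)**k*(8*k**3 + 50*k**2 + 74*k + 36)/(k**2 + 9*k + 20)

Invalid: residual \frac{\left(-3\right)^{k} \left(8 k^{3} + 50 k^{2} + 74 k + 36\right)}{k^{2} + 9 k + 20} ≠ 0.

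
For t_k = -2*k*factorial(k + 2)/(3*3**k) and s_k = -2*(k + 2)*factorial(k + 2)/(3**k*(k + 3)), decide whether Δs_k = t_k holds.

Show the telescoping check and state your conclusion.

s_(k+1) = -2*(k + 3)*factorial(k + 3)/(3*3**k*(k + 4))
s_(k+1) − s_k = -2*(k**3 + 6*k**2 + 9*k + 3)*factorial(k + 2)/(3*3**k*(k + 3)*(k + 4))
(s_(k+1) − s_k) − t_k = 2*(k**2 + 3*k - 3)*factorial(k + 2)/(3*3**k*(k + 3)*(k + 4))

Invalid: residual 2*(k**2 + 3*k - 3)*factorial(k + 2)/(3*3**k*(k + 3)*(k + 4)) ≠ 0.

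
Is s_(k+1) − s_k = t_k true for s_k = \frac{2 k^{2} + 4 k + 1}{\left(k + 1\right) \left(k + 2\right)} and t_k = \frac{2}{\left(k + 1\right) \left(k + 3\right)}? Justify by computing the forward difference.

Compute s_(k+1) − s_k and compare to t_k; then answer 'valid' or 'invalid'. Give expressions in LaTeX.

Valid — Δs_k = t_k.

s_(k+1) = (4*k + 2*(k + 1)**2 + 5)/((k + 2)*(k + 3))
s_(k+1) − s_k = 2/(k**2 + 4*k + 3)
(s_(k+1) − s_k) − t_k = 0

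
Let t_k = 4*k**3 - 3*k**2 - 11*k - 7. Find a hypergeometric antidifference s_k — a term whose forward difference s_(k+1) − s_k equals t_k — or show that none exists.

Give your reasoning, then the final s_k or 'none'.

s_k = k*(k**3 - 3*k**2 - 3*k - 2)

Ratio r(k) = (4*k**3 + 9*k**2 - 5*k - 17)/(4*k**3 - 3*k**2 - 11*k - 7).
Factor: A=1; B=1; C=k**3 - 3*k**2/4 - 11*k/4 - 7/4.
Need (1)·f(k+1) − (1)·f(k) = k**3 - 3*k**2/4 - 11*k/4 - 7/4.
Bound: deg f ≤ 4.
A polynomial solution: f(k) = k*(k**3 - 3*k**2 - 3*k - 2)/4.
So s_k = (B(k−1)f/C)·t_k = (k*(k**3 - 3*k**2 - 3*k - 2)/(4*k**3 - 3*k**2 - 11*k - 7))·t_k = k*(k**3 - 3*k**2 - 3*k - 2).
Verify: 4*k**3 - 3*k**2 - 11*k - 7 matches t_k.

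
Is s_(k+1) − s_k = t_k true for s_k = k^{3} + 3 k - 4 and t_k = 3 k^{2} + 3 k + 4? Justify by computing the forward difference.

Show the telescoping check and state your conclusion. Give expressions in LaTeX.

valid; difference matches t_k

s_(k+1) = 3*k + (k + 1)**3 - 1
s_(k+1) − s_k = -k**3 + (k + 1)**3 + 3
(s_(k+1) − s_k) − t_k = 0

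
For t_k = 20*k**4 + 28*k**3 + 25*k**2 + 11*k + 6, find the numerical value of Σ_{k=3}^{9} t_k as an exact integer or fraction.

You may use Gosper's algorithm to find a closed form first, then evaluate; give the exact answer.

Compute t_(k+1)/t_k: get (20*k**4 + 108*k**3 + 229*k**2 + 225*k + 90)/(20*k**4 + 28*k**3 + 25*k**2 + 11*k + 6).
Take A(k)=1, B(k)=1, C(k)=k**4 + 7*k**3/5 + 5*k**2/4 + 11*k/20 + 3/10.
Set up (1)·f(k+1) − (1)·f(k) − (k**4 + 7*k**3/5 + 5*k**2/4 + 11*k/20 + 3/10) = 0.
d = 5 from the (0,0,4) case.
Match coefficients ⇒ f(k) = k*(4*k**4 - 3*k**3 + k**2 + 4)/20.
Then R = B(k−1)f/C = k*(4*k**4 - 3*k**3 + k**2 + 4)/(20*k**4 + 28*k**3 + 25*k**2 + 11*k + 6), so s_k = R(k)·t_k = k*(4*k**4 - 3*k**3 + k**2 + 4).
Δs = 20*k**4 + 28*k**3 + 25*k**2 + 11*k + 6, as required.
Sum = s_(10) − s_(3); s_(10) = 371040, s_(3) = 768 ⇒ 370272.

Σ = 370272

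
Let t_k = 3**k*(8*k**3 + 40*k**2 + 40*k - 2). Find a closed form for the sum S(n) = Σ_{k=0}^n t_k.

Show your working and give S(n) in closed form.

S(n) = 12*3**n*n**3 + 42*3**n*n**2 + 36*3**n*n - 6*3**n + 4

The ratio is 3*(4*k**3 + 32*k**2 + 72*k + 43)/(4*k**3 + 20*k**2 + 20*k - 1).
So A=3 and B=1, with C=k**3 + 5*k**2 + 5*k - 1/4.
Key eq: (3)·f(k+1) = (1)·f(k) + (k**3 + 5*k**2 + 5*k - 1/4).
deg f ≤ 3 (via 0,0,3).
A polynomial solution: f(k) = (2*k**3 + k**2 - 2*k - 2)/4.
R(k) = B(k−1)·f(k)/C(k) = (2*k**3 + k**2 - 2*k - 2)/(4*k**3 + 20*k**2 + 20*k - 1); s_k = R·t_k = 2*3**k*(2*k**3 + k**2 - 2*k - 2).
s_(k+1) − s_k = 3**k*(8*k**3 + 40*k**2 + 40*k - 2) = t_k.
s_(n+1) = 3**(n + 1)*(4*n**3 + 14*n**2 + 12*n - 2) and s_(0) = -4, so S(n) = 12*3**n*n**3 + 42*3**n*n**2 + 36*3**n*n - 6*3**n + 4.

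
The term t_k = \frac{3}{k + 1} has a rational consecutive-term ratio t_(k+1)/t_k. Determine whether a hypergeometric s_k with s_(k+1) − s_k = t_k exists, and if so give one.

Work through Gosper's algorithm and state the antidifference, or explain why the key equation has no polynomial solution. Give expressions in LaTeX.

not Gosper-summable; s_k does not exist

Step 1: r(k) = (k + 1)/(k + 2).
Gosper form: A/B · C(k+1)/C(k) with A=k + 1, B=k + 2, C=1.
Need (k + 1)·f(k+1) − (k + 1)·f(k) = 1.
Degrees (1,1,0) ⇒ d ≤ 0.
Put f(k) = c0: A·f(k+1) − B(k−1)·f(k) − C = -1; need -1 = 0 — inconsistent ⇒ no f, not summable.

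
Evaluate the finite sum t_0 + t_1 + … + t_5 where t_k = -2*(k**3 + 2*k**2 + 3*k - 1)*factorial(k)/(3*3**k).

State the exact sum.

Σ = -7676/81

r(k) = (k**4 + 6*k**3 + 15*k**2 + 15*k + 5)/(3*(k**3 + 2*k**2 + 3*k - 1)) after simplifying.
A = k/3 + 1/3, B = 1, C = k**3 + 2*k**2 + 3*k - 1.
Solve (k/3 + 1/3)·f(k+1) − (1)·f(k) = k**3 + 2*k**2 + 3*k - 1.
deg f ≤ 2 (via 1,0,3).
Match coefficients ⇒ f(k) = 3*(k**2 + 2*k + 2).
Certificate R = B(k−1)f/C = 3*(k**2 + 2*k + 2)/(k**3 + 2*k**2 + 3*k - 1) gives s_k = -2*(k**2 + 2*k + 2)*factorial(k)/3**k.
Verify: -2*(k**3 + 2*k**2 + 3*k - 1)*factorial(k)/(3*3**k) matches t_k.
Sum = s_(6) − s_(0); s_(6) = -8000/81, s_(0) = -4 ⇒ -7676/81.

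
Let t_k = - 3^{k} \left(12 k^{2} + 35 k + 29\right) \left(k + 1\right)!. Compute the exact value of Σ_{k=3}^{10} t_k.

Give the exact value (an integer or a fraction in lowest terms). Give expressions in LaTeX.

Compute t_(k+1)/t_k: get 3*(12*k**3 + 83*k**2 + 194*k + 152)/(12*k**2 + 35*k + 29).
A = 3*k + 6, B = 1, C = k**2 + 35*k/12 + 29/12.
Set up (3*k + 6)·f(k+1) − (1)·f(k) − (k**2 + 35*k/12 + 29/12) = 0.
From deg A=1, deg B=0, deg C=2: d=1.
Solve for f: f(k) = (4*k + 1)/12 (degree 1 ≤ 1).
Then R = B(k−1)f/C = (4*k + 1)/(12*k**2 + 35*k + 29), so s_k = R(k)·t_k = -3**k*(4*k + 1)*factorial(k + 1).
Verify: -3**k*(12*k**2 + 35*k + 29)*factorial(k + 1) matches t_k.
Σ_(k=3)^(10) t_k = s_(11) − s_(3) = -3818416339584000 − (-8424) = -3818416339575576.

Σ = -3818416339575576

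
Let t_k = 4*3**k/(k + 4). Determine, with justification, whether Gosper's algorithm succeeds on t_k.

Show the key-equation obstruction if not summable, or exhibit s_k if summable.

No. Not Gosper-summable.

t_(k+1)/t_k = 3*(k + 4)/(k + 5).
Normal form (A,B,C) = (3*k + 12, k + 5, 1).
Solve (3*k + 12)·f(k+1) − (k + 4)·f(k) = 1.
Bound: deg f ≤ -1.
d = -1 < 0 ⇒ no nonzero polynomial f; not summable.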